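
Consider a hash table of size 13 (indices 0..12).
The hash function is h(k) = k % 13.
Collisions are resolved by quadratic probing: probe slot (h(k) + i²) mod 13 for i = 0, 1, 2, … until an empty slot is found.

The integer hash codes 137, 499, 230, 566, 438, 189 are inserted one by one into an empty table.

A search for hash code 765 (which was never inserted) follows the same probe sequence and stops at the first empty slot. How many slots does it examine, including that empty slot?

2

Insert 137: h=7, slot 7 empty → index 7.
Insert 499: h=5, slot 5 empty → index 5.
Insert 230: h=9, slot 9 empty → index 9.
Insert 566: h=7, slot 7 occupied → index 8.
Insert 438: h=9, slot 9 occupied → index 10.
Insert 189: h=7, slots 7,8 occupied → index 11.
Table: [_, _, _, _, _, 499, _, 137, 566, 230, 438, 189, _]
Lookup 765: h=11, probe 11,12 → slot 12 empty, not found.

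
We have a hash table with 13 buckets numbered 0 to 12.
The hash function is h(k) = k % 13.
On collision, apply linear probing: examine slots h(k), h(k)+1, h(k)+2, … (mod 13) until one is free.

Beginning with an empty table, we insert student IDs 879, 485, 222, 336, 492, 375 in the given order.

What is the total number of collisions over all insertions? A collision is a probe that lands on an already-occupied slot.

3

Insert 879: h=8, slot 8 empty -> index 8.
Insert 485: h=4, slot 4 empty -> index 4.
Insert 222: h=1, slot 1 empty -> index 1.
Insert 336: h=11, slot 11 empty -> index 11.
Insert 492: h=11, slot 11 occupied -> index 12.
Insert 375: h=11, slots 11,12 occupied -> index 0.
Table: [375, 222, ., ., 485, ., ., ., 879, ., ., 336, 492]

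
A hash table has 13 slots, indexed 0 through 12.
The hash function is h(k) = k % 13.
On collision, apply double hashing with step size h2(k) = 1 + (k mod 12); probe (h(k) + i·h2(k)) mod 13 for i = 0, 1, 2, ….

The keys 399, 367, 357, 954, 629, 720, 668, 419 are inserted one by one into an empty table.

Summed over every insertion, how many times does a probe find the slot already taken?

5

399 hashes to 9; slot 9 is free => place at 9.
367 hashes to 3; slot 3 is free => place at 3.
357 hashes to 6; slot 6 is free => place at 6.
954 hashes to 5; slot 5 is free => place at 5.
629 hashes to 5, h2=6; 5 taken => place at 11.
720 hashes to 5, h2=1; 5,6 taken => place at 7.
668 hashes to 5, h2=9; 5 taken => place at 1.
419 hashes to 3, h2=12; 3 taken => place at 2.
Table: [_, 668, 419, 367, _, 954, 357, 720, _, 399, _, 629, _]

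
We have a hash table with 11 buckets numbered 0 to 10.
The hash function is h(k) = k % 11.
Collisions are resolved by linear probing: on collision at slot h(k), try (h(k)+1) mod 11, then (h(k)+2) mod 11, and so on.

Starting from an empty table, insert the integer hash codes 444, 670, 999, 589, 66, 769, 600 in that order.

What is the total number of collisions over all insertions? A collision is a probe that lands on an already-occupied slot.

3

Insert 444: h=4, slot 4 empty -> index 4.
Insert 670: h=10, slot 10 empty -> index 10.
Insert 999: h=9, slot 9 empty -> index 9.
Insert 589: h=6, slot 6 empty -> index 6.
Insert 66: h=0, slot 0 empty -> index 0.
Insert 769: h=10, slots 10,0 occupied -> index 1.
Insert 600: h=6, slot 6 occupied -> index 7.
Table: [66, 769, —, —, 444, —, 589, 600, —, 999, 670]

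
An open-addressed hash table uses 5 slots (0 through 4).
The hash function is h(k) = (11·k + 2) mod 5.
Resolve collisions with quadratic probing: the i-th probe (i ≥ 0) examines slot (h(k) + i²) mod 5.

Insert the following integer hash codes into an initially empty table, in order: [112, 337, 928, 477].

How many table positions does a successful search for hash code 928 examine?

112: h=4 → slot 4
337: h=4, probe 4,0 → slot 0
928: h=0, probe 0,1 → slot 1
477: h=4, probe 4,0,3 → slot 3
Table: [337, 928, -, 477, 112]
Lookup 928: h=0, probe 0,1 → found at 1.

2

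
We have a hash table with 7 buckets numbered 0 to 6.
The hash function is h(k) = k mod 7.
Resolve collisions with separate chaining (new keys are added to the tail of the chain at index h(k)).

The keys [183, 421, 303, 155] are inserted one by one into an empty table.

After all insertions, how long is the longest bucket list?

Insert 183: h=1, bucket 1 empty → new chain.
Insert 421: h=1, bucket 1 nonempty → append to chain.
Insert 303: h=2, bucket 2 empty → new chain.
Insert 155: h=1, bucket 1 nonempty → append to chain.
Final buckets:
0: ∅
1: 183 -> 421 -> 155
2: 303
3: ∅
4: ∅
5: ∅
6: ∅

3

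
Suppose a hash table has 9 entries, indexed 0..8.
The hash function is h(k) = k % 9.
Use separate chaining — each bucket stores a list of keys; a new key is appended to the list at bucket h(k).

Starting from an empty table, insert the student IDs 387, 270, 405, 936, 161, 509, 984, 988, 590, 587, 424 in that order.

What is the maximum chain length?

4

Insert 387: h=0, bucket 0 empty -> new chain.
Insert 270: h=0, bucket 0 nonempty -> append to chain.
Insert 405: h=0, bucket 0 nonempty -> append to chain.
Insert 936: h=0, bucket 0 nonempty -> append to chain.
Insert 161: h=8, bucket 8 empty -> new chain.
Insert 509: h=5, bucket 5 empty -> new chain.
Insert 984: h=3, bucket 3 empty -> new chain.
Insert 988: h=7, bucket 7 empty -> new chain.
Insert 590: h=5, bucket 5 nonempty -> append to chain.
Insert 587: h=2, bucket 2 empty -> new chain.
Insert 424: h=1, bucket 1 empty -> new chain.
Final buckets:
0: 387 -> 270 -> 405 -> 936
1: 424
2: 587
3: 984
4: —
5: 509 -> 590
6: —
7: 988
8: 161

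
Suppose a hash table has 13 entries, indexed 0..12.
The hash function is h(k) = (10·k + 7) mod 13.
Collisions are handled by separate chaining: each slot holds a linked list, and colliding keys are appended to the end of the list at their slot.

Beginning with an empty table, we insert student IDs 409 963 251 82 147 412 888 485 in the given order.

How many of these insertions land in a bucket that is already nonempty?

4

Insert 409: h=2, bucket 2 empty -> new chain.
Insert 963: h=4, bucket 4 empty -> new chain.
Insert 251: h=8, bucket 8 empty -> new chain.
Insert 82: h=8, bucket 8 nonempty -> append to chain.
Insert 147: h=8, bucket 8 nonempty -> append to chain.
Insert 412: h=6, bucket 6 empty -> new chain.
Insert 888: h=8, bucket 8 nonempty -> append to chain.
Insert 485: h=8, bucket 8 nonempty -> append to chain.
Final buckets:
0: —
1: —
2: 409
3: —
4: 963
5: —
6: 412
7: —
8: 251 -> 82 -> 147 -> 888 -> 485
9: —
10: —
11: —
12: —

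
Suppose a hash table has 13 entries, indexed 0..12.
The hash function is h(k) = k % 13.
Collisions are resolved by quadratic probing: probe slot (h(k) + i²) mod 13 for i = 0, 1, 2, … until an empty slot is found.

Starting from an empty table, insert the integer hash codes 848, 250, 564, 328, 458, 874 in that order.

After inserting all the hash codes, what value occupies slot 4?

250

848: h=3 => slot 3
250: h=3, probe 3,4 => slot 4
564: h=5 => slot 5
328: h=3, probe 3,4,7 => slot 7
458: h=3, probe 3,4,7,12 => slot 12
874: h=3, probe 3,4,7,12,6 => slot 6
Table: [—, —, —, 848, 250, 564, 874, 328, —, —, —, —, 458]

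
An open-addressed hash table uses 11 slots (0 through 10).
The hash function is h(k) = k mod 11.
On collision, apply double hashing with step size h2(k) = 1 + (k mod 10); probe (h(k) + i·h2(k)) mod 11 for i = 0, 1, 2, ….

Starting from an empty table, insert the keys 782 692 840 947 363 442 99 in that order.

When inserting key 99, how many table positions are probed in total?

4

Insert 782: h=1, slot 1 empty -> index 1.
Insert 692: h=10, slot 10 empty -> index 10.
Insert 840: h=4, slot 4 empty -> index 4.
Insert 947: h=1, h2=8, slot 1 occupied -> index 9.
Insert 363: h=0, slot 0 empty -> index 0.
Insert 442: h=2, slot 2 empty -> index 2.
Insert 99: h=0, h2=10, slots 0,10,9 occupied -> index 8.
Table: [363, 782, 442, -, 840, -, -, -, 99, 947, 692]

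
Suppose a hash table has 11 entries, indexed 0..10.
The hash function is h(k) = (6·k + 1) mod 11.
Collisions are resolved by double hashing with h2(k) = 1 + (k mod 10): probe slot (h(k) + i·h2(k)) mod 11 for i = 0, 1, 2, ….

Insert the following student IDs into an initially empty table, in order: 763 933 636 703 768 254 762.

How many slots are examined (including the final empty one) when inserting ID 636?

2

Insert 763: h=3, slot 3 empty => index 3.
Insert 933: h=0, slot 0 empty => index 0.
Insert 636: h=0, h2=7, slot 0 occupied => index 7.
Insert 703: h=6, slot 6 empty => index 6.
Insert 768: h=0, h2=9, slot 0 occupied => index 9.
Insert 254: h=7, h2=5, slot 7 occupied => index 1.
Insert 762: h=8, slot 8 empty => index 8.
Table: [933, 254, -, 763, -, -, 703, 636, 762, 768, -]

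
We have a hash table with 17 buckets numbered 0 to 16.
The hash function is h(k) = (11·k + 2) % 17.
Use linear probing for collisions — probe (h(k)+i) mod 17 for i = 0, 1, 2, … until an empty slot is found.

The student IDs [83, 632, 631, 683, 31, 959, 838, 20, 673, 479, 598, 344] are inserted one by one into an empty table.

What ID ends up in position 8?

Insert 83: h=14, slot 14 empty -> index 14.
Insert 632: h=1, slot 1 empty -> index 1.
Insert 631: h=7, slot 7 empty -> index 7.
Insert 683: h=1, slot 1 occupied -> index 2.
Insert 31: h=3, slot 3 empty -> index 3.
Insert 959: h=11, slot 11 empty -> index 11.
Insert 838: h=6, slot 6 empty -> index 6.
Insert 20: h=1, slots 1,2,3 occupied -> index 4.
Insert 673: h=10, slot 10 empty -> index 10.
Insert 479: h=1, slots 1,2,3,4 occupied -> index 5.
Insert 598: h=1, slots 1,2,3,4,5,6,7 occupied -> index 8.
Insert 344: h=12, slot 12 empty -> index 12.
Table: [∅, 632, 683, 31, 20, 479, 838, 631, 598, ∅, 673, 959, 344, ∅, 83, ∅, ∅]

598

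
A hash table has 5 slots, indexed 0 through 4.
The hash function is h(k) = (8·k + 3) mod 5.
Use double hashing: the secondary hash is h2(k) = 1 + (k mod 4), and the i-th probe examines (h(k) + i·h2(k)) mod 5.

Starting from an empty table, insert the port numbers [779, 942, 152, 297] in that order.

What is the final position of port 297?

779: h=0 => slot 0
942: h=4 => slot 4
152: h=4, h2=1, probe 4,0,1 => slot 1
297: h=4, h2=2, probe 4,1,3 => slot 3
Table: [779, 152, ., 297, 942]

3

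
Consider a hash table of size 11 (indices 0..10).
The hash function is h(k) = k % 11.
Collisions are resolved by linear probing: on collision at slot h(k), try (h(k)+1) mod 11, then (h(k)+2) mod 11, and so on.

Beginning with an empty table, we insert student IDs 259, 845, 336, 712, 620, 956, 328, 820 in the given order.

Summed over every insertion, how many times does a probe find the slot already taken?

259 hashes to 6; slot 6 is free → place at 6.
845 hashes to 9; slot 9 is free → place at 9.
336 hashes to 6; 6 taken → place at 7.
712 hashes to 8; slot 8 is free → place at 8.
620 hashes to 4; slot 4 is free → place at 4.
956 hashes to 10; slot 10 is free → place at 10.
328 hashes to 9; 9,10 taken → place at 0.
820 hashes to 6; 6,7,8,9,10,0 taken → place at 1.
Table: [328, 820, —, —, 620, —, 259, 336, 712, 845, 956]

9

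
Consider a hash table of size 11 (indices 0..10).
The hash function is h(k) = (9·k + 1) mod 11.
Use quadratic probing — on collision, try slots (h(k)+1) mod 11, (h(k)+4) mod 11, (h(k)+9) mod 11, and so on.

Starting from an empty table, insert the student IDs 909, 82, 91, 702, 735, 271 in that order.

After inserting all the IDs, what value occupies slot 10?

271

Insert 909: h=9, slot 9 empty => index 9.
Insert 82: h=2, slot 2 empty => index 2.
Insert 91: h=6, slot 6 empty => index 6.
Insert 702: h=5, slot 5 empty => index 5.
Insert 735: h=5, slots 5,6,9 occupied => index 3.
Insert 271: h=9, slot 9 occupied => index 10.
Table: [∅, ∅, 82, 735, ∅, 702, 91, ∅, ∅, 909, 271]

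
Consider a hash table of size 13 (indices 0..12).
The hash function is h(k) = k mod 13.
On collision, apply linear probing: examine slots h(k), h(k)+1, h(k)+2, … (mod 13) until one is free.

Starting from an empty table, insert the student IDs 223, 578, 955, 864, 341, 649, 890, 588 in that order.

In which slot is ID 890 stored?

223 hashes to 2; slot 2 is free → place at 2.
578 hashes to 6; slot 6 is free → place at 6.
955 hashes to 6; 6 taken → place at 7.
864 hashes to 6; 6,7 taken → place at 8.
341 hashes to 3; slot 3 is free → place at 3.
649 hashes to 12; slot 12 is free → place at 12.
890 hashes to 6; 6,7,8 taken → place at 9.
588 hashes to 3; 3 taken → place at 4.
Table: [—, —, 223, 341, 588, —, 578, 955, 864, 890, —, —, 649]

9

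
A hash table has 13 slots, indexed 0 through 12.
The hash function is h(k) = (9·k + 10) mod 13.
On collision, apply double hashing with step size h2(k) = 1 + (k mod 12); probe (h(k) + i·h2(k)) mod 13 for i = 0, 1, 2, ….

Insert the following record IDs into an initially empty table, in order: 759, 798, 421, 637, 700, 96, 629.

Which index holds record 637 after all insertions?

759: h=3 -> slot 3
798: h=3, h2=7, probe 3,10 -> slot 10
421: h=3, h2=2, probe 3,5 -> slot 5
637: h=10, h2=2, probe 10,12 -> slot 12
700: h=5, h2=5, probe 5,10,2 -> slot 2
96: h=3, h2=1, probe 3,4 -> slot 4
629: h=3, h2=6, probe 3,9 -> slot 9
Table: [—, —, 700, 759, 96, 421, —, —, —, 629, 798, —, 637]

12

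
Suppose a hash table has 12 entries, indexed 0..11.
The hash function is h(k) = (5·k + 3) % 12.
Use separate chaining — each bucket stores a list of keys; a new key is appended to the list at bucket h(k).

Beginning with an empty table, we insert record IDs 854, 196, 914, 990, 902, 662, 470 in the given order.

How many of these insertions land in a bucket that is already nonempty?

4

Insert 854: h=1, bucket 1 empty → new chain.
Insert 196: h=11, bucket 11 empty → new chain.
Insert 914: h=1, bucket 1 nonempty → append to chain.
Insert 990: h=9, bucket 9 empty → new chain.
Insert 902: h=1, bucket 1 nonempty → append to chain.
Insert 662: h=1, bucket 1 nonempty → append to chain.
Insert 470: h=1, bucket 1 nonempty → append to chain.
Final buckets:
0: .
1: 854 -> 914 -> 902 -> 662 -> 470
2: .
3: .
4: .
5: .
6: .
7: .
8: .
9: 990
10: .
11: 196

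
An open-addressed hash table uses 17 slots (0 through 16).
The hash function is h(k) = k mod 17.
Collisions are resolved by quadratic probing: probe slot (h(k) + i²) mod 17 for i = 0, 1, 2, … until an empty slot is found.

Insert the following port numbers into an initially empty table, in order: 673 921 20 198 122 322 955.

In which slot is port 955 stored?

673: h=10 -> slot 10
921: h=3 -> slot 3
20: h=3, probe 3,4 -> slot 4
198: h=11 -> slot 11
122: h=3, probe 3,4,7 -> slot 7
322: h=16 -> slot 16
955: h=3, probe 3,4,7,12 -> slot 12
Table: [—, —, —, 921, 20, —, —, 122, —, —, 673, 198, 955, —, —, —, 322]

12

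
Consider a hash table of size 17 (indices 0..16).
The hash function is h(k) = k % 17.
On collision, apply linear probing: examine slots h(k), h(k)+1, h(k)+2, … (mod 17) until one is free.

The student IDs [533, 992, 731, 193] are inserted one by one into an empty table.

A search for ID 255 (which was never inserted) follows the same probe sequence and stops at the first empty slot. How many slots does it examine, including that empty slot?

2

533: h=6 → slot 6
992: h=6, probe 6,7 → slot 7
731: h=0 → slot 0
193: h=6, probe 6,7,8 → slot 8
Table: [731, _, _, _, _, _, 533, 992, 193, _, _, _, _, _, _, _, _]
Lookup 255: h=0, probe 0,1 → slot 1 empty, not found.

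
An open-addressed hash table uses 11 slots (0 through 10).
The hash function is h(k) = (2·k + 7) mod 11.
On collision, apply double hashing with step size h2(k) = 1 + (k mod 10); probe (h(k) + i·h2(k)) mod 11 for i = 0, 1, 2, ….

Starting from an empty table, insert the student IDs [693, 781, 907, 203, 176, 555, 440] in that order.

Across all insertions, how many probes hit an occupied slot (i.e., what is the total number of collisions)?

5

693 hashes to 7; slot 7 is free -> place at 7.
781 hashes to 7, h2=2; 7 taken -> place at 9.
907 hashes to 6; slot 6 is free -> place at 6.
203 hashes to 6, h2=4; 6 taken -> place at 10.
176 hashes to 7, h2=7; 7 taken -> place at 3.
555 hashes to 6, h2=6; 6 taken -> place at 1.
440 hashes to 7, h2=1; 7 taken -> place at 8.
Table: [., 555, ., 176, ., ., 907, 693, 440, 781, 203]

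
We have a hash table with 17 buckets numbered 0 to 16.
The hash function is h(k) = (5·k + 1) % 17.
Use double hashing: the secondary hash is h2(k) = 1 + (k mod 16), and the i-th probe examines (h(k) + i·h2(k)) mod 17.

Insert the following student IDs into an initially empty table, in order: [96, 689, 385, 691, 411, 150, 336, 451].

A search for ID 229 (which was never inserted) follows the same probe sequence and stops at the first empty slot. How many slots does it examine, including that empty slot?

96 hashes to 5; slot 5 is free -> place at 5.
689 hashes to 12; slot 12 is free -> place at 12.
385 hashes to 5, h2=2; 5 taken -> place at 7.
691 hashes to 5, h2=4; 5 taken -> place at 9.
411 hashes to 16; slot 16 is free -> place at 16.
150 hashes to 3; slot 3 is free -> place at 3.
336 hashes to 15; slot 15 is free -> place at 15.
451 hashes to 12, h2=4; 12,16,3,7 taken -> place at 11.
Table: [-, -, -, 150, -, 96, -, 385, -, 691, -, 451, 689, -, -, 336, 411]
Lookup 229: h=7, h2=6, probe 7,13 → slot 13 empty, not found.

2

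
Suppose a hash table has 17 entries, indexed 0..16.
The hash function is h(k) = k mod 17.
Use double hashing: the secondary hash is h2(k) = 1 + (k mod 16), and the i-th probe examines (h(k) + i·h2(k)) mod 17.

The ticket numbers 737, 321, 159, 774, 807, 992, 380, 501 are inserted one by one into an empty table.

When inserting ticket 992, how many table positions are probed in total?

2

737 hashes to 6; slot 6 is free -> place at 6.
321 hashes to 15; slot 15 is free -> place at 15.
159 hashes to 6, h2=16; 6 taken -> place at 5.
774 hashes to 9; slot 9 is free -> place at 9.
807 hashes to 8; slot 8 is free -> place at 8.
992 hashes to 6, h2=1; 6 taken -> place at 7.
380 hashes to 6, h2=13; 6 taken -> place at 2.
501 hashes to 8, h2=6; 8 taken -> place at 14.
Table: [-, -, 380, -, -, 159, 737, 992, 807, 774, -, -, -, -, 501, 321, -]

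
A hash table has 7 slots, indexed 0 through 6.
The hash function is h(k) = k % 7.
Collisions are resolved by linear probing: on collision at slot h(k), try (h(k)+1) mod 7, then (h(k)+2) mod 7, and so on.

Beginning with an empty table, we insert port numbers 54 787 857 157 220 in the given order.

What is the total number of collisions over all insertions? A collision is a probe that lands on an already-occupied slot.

8

Insert 54: h=5, slot 5 empty → index 5.
Insert 787: h=3, slot 3 empty → index 3.
Insert 857: h=3, slot 3 occupied → index 4.
Insert 157: h=3, slots 3,4,5 occupied → index 6.
Insert 220: h=3, slots 3,4,5,6 occupied → index 0.
Table: [220, _, _, 787, 857, 54, 157]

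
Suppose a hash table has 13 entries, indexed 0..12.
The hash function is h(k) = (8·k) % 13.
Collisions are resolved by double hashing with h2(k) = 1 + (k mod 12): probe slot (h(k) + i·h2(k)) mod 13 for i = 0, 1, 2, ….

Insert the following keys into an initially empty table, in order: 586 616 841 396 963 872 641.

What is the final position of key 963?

Insert 586: h=8, slot 8 empty → index 8.
Insert 616: h=1, slot 1 empty → index 1.
Insert 841: h=7, slot 7 empty → index 7.
Insert 396: h=9, slot 9 empty → index 9.
Insert 963: h=8, h2=4, slot 8 occupied → index 12.
Insert 872: h=8, h2=9, slot 8 occupied → index 4.
Insert 641: h=6, slot 6 empty → index 6.
Table: [∅, 616, ∅, ∅, 872, ∅, 641, 841, 586, 396, ∅, ∅, 963]

12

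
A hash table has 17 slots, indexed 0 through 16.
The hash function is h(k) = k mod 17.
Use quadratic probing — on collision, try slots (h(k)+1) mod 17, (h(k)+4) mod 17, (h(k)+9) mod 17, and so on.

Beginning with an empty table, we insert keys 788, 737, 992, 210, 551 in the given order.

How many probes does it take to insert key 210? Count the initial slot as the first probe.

788 hashes to 6; slot 6 is free → place at 6.
737 hashes to 6; 6 taken → place at 7.
992 hashes to 6; 6,7 taken → place at 10.
210 hashes to 6; 6,7,10 taken → place at 15.
551 hashes to 7; 7 taken → place at 8.
Table: [∅, ∅, ∅, ∅, ∅, ∅, 788, 737, 551, ∅, 992, ∅, ∅, ∅, ∅, 210, ∅]

4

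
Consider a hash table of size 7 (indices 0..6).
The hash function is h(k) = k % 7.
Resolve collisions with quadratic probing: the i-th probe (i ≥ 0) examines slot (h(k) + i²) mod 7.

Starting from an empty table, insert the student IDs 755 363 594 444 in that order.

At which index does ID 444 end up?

4

Insert 755: h=6, slot 6 empty → index 6.
Insert 363: h=6, slot 6 occupied → index 0.
Insert 594: h=6, slots 6,0 occupied → index 3.
Insert 444: h=3, slot 3 occupied → index 4.
Table: [363, ∅, ∅, 594, 444, ∅, 755]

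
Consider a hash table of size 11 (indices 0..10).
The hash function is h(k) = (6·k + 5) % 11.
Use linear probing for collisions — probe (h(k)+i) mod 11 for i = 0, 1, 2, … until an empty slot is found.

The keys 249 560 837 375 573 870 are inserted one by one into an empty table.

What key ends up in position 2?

573

249: h=3 => slot 3
560: h=10 => slot 10
837: h=0 => slot 0
375: h=0, probe 0,1 => slot 1
573: h=0, probe 0,1,2 => slot 2
870: h=0, probe 0,1,2,3,4 => slot 4
Table: [837, 375, 573, 249, 870, -, -, -, -, -, 560]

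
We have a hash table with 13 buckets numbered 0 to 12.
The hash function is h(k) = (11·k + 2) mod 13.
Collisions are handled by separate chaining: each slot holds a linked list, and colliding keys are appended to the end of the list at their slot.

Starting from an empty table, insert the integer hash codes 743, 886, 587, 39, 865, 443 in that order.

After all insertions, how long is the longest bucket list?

Insert 743: h=11, bucket 11 empty → new chain.
Insert 886: h=11, bucket 11 nonempty → append to chain.
Insert 587: h=11, bucket 11 nonempty → append to chain.
Insert 39: h=2, bucket 2 empty → new chain.
Insert 865: h=1, bucket 1 empty → new chain.
Insert 443: h=0, bucket 0 empty → new chain.
Final buckets:
0: 443
1: 865
2: 39
3: —
4: —
5: —
6: —
7: —
8: —
9: —
10: —
11: 743 -> 886 -> 587
12: —

3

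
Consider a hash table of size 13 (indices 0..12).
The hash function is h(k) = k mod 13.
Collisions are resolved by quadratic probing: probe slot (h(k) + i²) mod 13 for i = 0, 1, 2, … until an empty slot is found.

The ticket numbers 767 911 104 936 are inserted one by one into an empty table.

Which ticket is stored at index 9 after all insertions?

936

Insert 767: h=0, slot 0 empty -> index 0.
Insert 911: h=1, slot 1 empty -> index 1.
Insert 104: h=0, slots 0,1 occupied -> index 4.
Insert 936: h=0, slots 0,1,4 occupied -> index 9.
Table: [767, 911, -, -, 104, -, -, -, -, 936, -, -, -]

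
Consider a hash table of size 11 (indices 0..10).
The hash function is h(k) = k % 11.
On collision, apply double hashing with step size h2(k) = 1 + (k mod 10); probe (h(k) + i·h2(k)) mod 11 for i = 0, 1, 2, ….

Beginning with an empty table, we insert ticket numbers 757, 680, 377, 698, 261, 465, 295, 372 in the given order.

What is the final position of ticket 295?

Insert 757: h=9, slot 9 empty -> index 9.
Insert 680: h=9, h2=1, slot 9 occupied -> index 10.
Insert 377: h=3, slot 3 empty -> index 3.
Insert 698: h=5, slot 5 empty -> index 5.
Insert 261: h=8, slot 8 empty -> index 8.
Insert 465: h=3, h2=6, slots 3,9 occupied -> index 4.
Insert 295: h=9, h2=6, slots 9,4,10,5 occupied -> index 0.
Insert 372: h=9, h2=3, slot 9 occupied -> index 1.
Table: [295, 372, —, 377, 465, 698, —, —, 261, 757, 680]

0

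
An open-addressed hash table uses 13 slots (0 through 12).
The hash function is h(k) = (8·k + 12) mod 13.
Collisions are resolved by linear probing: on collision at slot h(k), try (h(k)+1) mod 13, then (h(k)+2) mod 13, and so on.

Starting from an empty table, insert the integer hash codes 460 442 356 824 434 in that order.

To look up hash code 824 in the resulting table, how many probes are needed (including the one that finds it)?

3

460 hashes to 0; slot 0 is free → place at 0.
442 hashes to 12; slot 12 is free → place at 12.
356 hashes to 0; 0 taken → place at 1.
824 hashes to 0; 0,1 taken → place at 2.
434 hashes to 0; 0,1,2 taken → place at 3.
Table: [460, 356, 824, 434, —, —, —, —, —, —, —, —, 442]
Lookup 824: h=0, probe 0,1,2 → found at 2.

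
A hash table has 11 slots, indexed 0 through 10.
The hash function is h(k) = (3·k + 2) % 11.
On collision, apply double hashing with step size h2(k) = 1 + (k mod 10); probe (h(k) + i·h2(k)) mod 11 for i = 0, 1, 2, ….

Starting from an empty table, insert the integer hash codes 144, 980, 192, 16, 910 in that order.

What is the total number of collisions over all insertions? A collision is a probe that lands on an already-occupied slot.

3

144: h=5 → slot 5
980: h=5, h2=1, probe 5,6 → slot 6
192: h=6, h2=3, probe 6,9 → slot 9
16: h=6, h2=7, probe 6,2 → slot 2
910: h=4 → slot 4
Table: [—, —, 16, —, 910, 144, 980, —, —, 192, —]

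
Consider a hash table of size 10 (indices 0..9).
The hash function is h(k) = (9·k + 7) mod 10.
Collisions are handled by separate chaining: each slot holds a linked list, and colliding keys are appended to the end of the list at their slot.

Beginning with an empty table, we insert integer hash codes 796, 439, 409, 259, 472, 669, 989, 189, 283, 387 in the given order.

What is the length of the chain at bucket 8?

Insert 796: h=1, bucket 1 empty -> new chain.
Insert 439: h=8, bucket 8 empty -> new chain.
Insert 409: h=8, bucket 8 nonempty -> append to chain.
Insert 259: h=8, bucket 8 nonempty -> append to chain.
Insert 472: h=5, bucket 5 empty -> new chain.
Insert 669: h=8, bucket 8 nonempty -> append to chain.
Insert 989: h=8, bucket 8 nonempty -> append to chain.
Insert 189: h=8, bucket 8 nonempty -> append to chain.
Insert 283: h=4, bucket 4 empty -> new chain.
Insert 387: h=0, bucket 0 empty -> new chain.
Final buckets:
0: 387
1: 796
2: -
3: -
4: 283
5: 472
6: -
7: -
8: 439 -> 409 -> 259 -> 669 -> 989 -> 189
9: -

6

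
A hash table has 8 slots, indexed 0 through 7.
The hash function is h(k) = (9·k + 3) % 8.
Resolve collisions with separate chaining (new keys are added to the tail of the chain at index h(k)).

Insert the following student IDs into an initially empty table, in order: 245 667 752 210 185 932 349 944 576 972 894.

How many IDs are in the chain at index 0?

245 -> bucket 0
667 -> bucket 6
752 -> bucket 3
210 -> bucket 5
185 -> bucket 4
932 -> bucket 7
349 -> bucket 0 (collision)
944 -> bucket 3 (collision)
576 -> bucket 3 (collision)
972 -> bucket 7 (collision)
894 -> bucket 1
Final buckets:
0: 245 -> 349
1: 894
2: ∅
3: 752 -> 944 -> 576
4: 185
5: 210
6: 667
7: 932 -> 972

2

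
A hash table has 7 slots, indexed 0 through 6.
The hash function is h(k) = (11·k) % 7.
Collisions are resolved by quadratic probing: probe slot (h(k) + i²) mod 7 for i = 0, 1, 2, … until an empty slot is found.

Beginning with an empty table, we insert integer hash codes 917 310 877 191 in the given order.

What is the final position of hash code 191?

5

Insert 917: h=0, slot 0 empty -> index 0.
Insert 310: h=1, slot 1 empty -> index 1.
Insert 877: h=1, slot 1 occupied -> index 2.
Insert 191: h=1, slots 1,2 occupied -> index 5.
Table: [917, 310, 877, _, _, 191, _]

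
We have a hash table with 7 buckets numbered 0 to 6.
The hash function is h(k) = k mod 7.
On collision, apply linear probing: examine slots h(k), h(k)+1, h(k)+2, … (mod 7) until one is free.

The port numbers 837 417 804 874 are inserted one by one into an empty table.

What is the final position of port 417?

Insert 837: h=4, slot 4 empty -> index 4.
Insert 417: h=4, slot 4 occupied -> index 5.
Insert 804: h=6, slot 6 empty -> index 6.
Insert 874: h=6, slot 6 occupied -> index 0.
Table: [874, _, _, _, 837, 417, 804]

5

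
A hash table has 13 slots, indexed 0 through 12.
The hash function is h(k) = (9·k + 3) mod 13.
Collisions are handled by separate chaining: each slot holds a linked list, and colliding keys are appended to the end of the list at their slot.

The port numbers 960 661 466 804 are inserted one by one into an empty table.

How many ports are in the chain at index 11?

Insert 960: h=11, bucket 11 empty → new chain.
Insert 661: h=11, bucket 11 nonempty → append to chain.
Insert 466: h=11, bucket 11 nonempty → append to chain.
Insert 804: h=11, bucket 11 nonempty → append to chain.
Final buckets:
0: -
1: -
2: -
3: -
4: -
5: -
6: -
7: -
8: -
9: -
10: -
11: 960 -> 661 -> 466 -> 804
12: -

4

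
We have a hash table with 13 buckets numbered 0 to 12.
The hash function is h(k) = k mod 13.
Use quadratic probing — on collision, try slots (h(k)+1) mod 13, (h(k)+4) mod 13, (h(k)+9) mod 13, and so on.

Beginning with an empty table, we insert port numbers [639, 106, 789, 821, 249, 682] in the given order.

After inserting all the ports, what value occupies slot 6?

821

Insert 639: h=2, slot 2 empty → index 2.
Insert 106: h=2, slot 2 occupied → index 3.
Insert 789: h=9, slot 9 empty → index 9.
Insert 821: h=2, slots 2,3 occupied → index 6.
Insert 249: h=2, slots 2,3,6 occupied → index 11.
Insert 682: h=6, slot 6 occupied → index 7.
Table: [_, _, 639, 106, _, _, 821, 682, _, 789, _, 249, _]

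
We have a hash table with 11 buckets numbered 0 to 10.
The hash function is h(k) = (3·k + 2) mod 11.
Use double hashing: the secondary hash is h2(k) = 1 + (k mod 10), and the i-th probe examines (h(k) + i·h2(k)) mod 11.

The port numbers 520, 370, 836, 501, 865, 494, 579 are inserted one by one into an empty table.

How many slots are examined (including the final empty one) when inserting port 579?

Insert 520: h=0, slot 0 empty => index 0.
Insert 370: h=1, slot 1 empty => index 1.
Insert 836: h=2, slot 2 empty => index 2.
Insert 501: h=9, slot 9 empty => index 9.
Insert 865: h=1, h2=6, slot 1 occupied => index 7.
Insert 494: h=10, slot 10 empty => index 10.
Insert 579: h=1, h2=10, slots 1,0,10,9 occupied => index 8.
Table: [520, 370, 836, ∅, ∅, ∅, ∅, 865, 579, 501, 494]

5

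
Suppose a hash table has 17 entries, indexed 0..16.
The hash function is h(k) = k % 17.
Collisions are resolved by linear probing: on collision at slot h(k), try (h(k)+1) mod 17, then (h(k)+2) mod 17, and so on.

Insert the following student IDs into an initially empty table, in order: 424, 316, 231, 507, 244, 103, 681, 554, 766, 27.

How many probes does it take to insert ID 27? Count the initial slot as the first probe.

4

424: h=16 → slot 16
316: h=10 → slot 10
231: h=10, probe 10,11 → slot 11
507: h=14 → slot 14
244: h=6 → slot 6
103: h=1 → slot 1
681: h=1, probe 1,2 → slot 2
554: h=10, probe 10,11,12 → slot 12
766: h=1, probe 1,2,3 → slot 3
27: h=10, probe 10,11,12,13 → slot 13
Table: [., 103, 681, 766, ., ., 244, ., ., ., 316, 231, 554, 27, 507, ., 424]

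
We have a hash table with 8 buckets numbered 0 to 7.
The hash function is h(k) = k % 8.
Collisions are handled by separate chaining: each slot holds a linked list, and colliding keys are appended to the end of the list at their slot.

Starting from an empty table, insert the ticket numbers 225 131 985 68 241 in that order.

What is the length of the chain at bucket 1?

3

Insert 225: h=1, bucket 1 empty -> new chain.
Insert 131: h=3, bucket 3 empty -> new chain.
Insert 985: h=1, bucket 1 nonempty -> append to chain.
Insert 68: h=4, bucket 4 empty -> new chain.
Insert 241: h=1, bucket 1 nonempty -> append to chain.
Final buckets:
0: —
1: 225 -> 985 -> 241
2: —
3: 131
4: 68
5: —
6: —
7: —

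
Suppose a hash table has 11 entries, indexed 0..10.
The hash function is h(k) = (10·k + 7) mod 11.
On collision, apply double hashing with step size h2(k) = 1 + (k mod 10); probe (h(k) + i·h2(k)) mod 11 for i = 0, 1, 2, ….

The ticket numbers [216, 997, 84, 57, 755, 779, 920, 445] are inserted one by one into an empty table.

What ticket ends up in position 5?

84

Insert 216: h=0, slot 0 empty => index 0.
Insert 997: h=0, h2=8, slot 0 occupied => index 8.
Insert 84: h=0, h2=5, slot 0 occupied => index 5.
Insert 57: h=5, h2=8, slot 5 occupied => index 2.
Insert 755: h=0, h2=6, slot 0 occupied => index 6.
Insert 779: h=9, slot 9 empty => index 9.
Insert 920: h=0, h2=1, slot 0 occupied => index 1.
Insert 445: h=2, h2=6, slots 2,8 occupied => index 3.
Table: [216, 920, 57, 445, —, 84, 755, —, 997, 779, —]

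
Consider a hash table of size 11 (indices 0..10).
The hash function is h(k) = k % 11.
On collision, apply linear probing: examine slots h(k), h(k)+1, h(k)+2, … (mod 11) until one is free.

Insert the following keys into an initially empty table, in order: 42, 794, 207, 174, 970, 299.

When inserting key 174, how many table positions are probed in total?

3

42: h=9 => slot 9
794: h=2 => slot 2
207: h=9, probe 9,10 => slot 10
174: h=9, probe 9,10,0 => slot 0
970: h=2, probe 2,3 => slot 3
299: h=2, probe 2,3,4 => slot 4
Table: [174, _, 794, 970, 299, _, _, _, _, 42, 207]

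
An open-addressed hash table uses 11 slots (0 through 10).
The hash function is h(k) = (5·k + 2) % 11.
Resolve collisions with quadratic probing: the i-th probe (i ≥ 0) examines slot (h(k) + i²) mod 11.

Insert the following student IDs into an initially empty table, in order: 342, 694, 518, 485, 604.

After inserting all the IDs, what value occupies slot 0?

342: h=7 => slot 7
694: h=7, probe 7,8 => slot 8
518: h=7, probe 7,8,0 => slot 0
485: h=7, probe 7,8,0,5 => slot 5
604: h=8, probe 8,9 => slot 9
Table: [518, ∅, ∅, ∅, ∅, 485, ∅, 342, 694, 604, ∅]

518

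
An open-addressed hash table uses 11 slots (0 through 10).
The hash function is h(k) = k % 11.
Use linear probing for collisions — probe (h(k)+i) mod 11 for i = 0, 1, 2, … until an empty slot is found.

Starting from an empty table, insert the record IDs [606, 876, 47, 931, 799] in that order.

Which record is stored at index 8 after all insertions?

931

606: h=1 → slot 1
876: h=7 → slot 7
47: h=3 → slot 3
931: h=7, probe 7,8 → slot 8
799: h=7, probe 7,8,9 → slot 9
Table: [∅, 606, ∅, 47, ∅, ∅, ∅, 876, 931, 799, ∅]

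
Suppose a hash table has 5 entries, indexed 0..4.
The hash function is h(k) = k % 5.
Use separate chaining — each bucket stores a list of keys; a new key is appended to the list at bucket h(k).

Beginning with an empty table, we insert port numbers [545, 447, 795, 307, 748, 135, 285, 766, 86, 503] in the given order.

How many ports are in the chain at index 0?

545 → bucket 0
447 → bucket 2
795 → bucket 0 (collision)
307 → bucket 2 (collision)
748 → bucket 3
135 → bucket 0 (collision)
285 → bucket 0 (collision)
766 → bucket 1
86 → bucket 1 (collision)
503 → bucket 3 (collision)
Final buckets:
0: 545 -> 795 -> 135 -> 285
1: 766 -> 86
2: 447 -> 307
3: 748 -> 503
4: —

4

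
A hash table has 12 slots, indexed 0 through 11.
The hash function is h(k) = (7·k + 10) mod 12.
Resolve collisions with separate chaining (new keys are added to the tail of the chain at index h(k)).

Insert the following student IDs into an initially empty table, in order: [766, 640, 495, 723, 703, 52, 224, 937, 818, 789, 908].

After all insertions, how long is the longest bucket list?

2

766 → bucket 8
640 → bucket 2
495 → bucket 7
723 → bucket 7 (collision)
703 → bucket 11
52 → bucket 2 (collision)
224 → bucket 6
937 → bucket 5
818 → bucket 0
789 → bucket 1
908 → bucket 6 (collision)
Final buckets:
0: 818
1: 789
2: 640 -> 52
3: .
4: .
5: 937
6: 224 -> 908
7: 495 -> 723
8: 766
9: .
10: .
11: 703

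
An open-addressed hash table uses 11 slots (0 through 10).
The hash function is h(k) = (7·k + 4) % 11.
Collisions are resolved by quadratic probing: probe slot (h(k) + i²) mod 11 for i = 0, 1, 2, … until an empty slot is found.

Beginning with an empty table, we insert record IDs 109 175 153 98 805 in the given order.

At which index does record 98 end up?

6

Insert 109: h=8, slot 8 empty → index 8.
Insert 175: h=8, slot 8 occupied → index 9.
Insert 153: h=8, slots 8,9 occupied → index 1.
Insert 98: h=8, slots 8,9,1 occupied → index 6.
Insert 805: h=7, slot 7 empty → index 7.
Table: [∅, 153, ∅, ∅, ∅, ∅, 98, 805, 109, 175, ∅]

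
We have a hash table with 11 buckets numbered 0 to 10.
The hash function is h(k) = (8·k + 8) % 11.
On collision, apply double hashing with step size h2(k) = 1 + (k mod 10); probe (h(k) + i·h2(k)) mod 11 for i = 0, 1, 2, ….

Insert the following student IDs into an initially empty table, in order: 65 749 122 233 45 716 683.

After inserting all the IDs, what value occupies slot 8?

65: h=0 → slot 0
749: h=5 → slot 5
122: h=5, h2=3, probe 5,8 → slot 8
233: h=2 → slot 2
45: h=5, h2=6, probe 5,0,6 → slot 6
716: h=5, h2=7, probe 5,1 → slot 1
683: h=5, h2=4, probe 5,9 → slot 9
Table: [65, 716, 233, —, —, 749, 45, —, 122, 683, —]

122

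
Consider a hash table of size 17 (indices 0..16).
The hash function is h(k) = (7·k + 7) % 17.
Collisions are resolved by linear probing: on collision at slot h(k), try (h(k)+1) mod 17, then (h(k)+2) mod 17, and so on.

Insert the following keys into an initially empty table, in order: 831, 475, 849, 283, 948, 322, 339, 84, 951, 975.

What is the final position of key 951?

831: h=10 → slot 10
475: h=0 → slot 0
849: h=0, probe 0,1 → slot 1
283: h=16 → slot 16
948: h=13 → slot 13
322: h=0, probe 0,1,2 → slot 2
339: h=0, probe 0,1,2,3 → slot 3
84: h=0, probe 0,1,2,3,4 → slot 4
951: h=0, probe 0,1,2,3,4,5 → slot 5
975: h=15 → slot 15
Table: [475, 849, 322, 339, 84, 951, ., ., ., ., 831, ., ., 948, ., 975, 283]

5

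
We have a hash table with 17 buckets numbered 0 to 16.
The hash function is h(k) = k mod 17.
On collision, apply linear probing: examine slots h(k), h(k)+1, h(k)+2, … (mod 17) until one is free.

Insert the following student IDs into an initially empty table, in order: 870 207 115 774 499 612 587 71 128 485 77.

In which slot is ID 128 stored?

11

870 hashes to 3; slot 3 is free => place at 3.
207 hashes to 3; 3 taken => place at 4.
115 hashes to 13; slot 13 is free => place at 13.
774 hashes to 9; slot 9 is free => place at 9.
499 hashes to 6; slot 6 is free => place at 6.
612 hashes to 0; slot 0 is free => place at 0.
587 hashes to 9; 9 taken => place at 10.
71 hashes to 3; 3,4 taken => place at 5.
128 hashes to 9; 9,10 taken => place at 11.
485 hashes to 9; 9,10,11 taken => place at 12.
77 hashes to 9; 9,10,11,12,13 taken => place at 14.
Table: [612, -, -, 870, 207, 71, 499, -, -, 774, 587, 128, 485, 115, 77, -, -]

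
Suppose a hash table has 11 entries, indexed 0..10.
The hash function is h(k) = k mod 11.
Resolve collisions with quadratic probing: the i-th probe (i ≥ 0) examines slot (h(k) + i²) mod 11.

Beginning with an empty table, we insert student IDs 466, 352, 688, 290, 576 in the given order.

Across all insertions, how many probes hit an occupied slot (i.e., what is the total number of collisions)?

466: h=4 → slot 4
352: h=0 → slot 0
688: h=6 → slot 6
290: h=4, probe 4,5 → slot 5
576: h=4, probe 4,5,8 → slot 8
Table: [352, —, —, —, 466, 290, 688, —, 576, —, —]

3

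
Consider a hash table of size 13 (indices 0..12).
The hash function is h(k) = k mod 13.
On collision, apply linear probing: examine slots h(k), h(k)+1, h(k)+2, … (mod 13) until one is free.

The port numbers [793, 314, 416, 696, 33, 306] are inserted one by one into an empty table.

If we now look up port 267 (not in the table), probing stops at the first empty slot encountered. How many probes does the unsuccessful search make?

4

793 hashes to 0; slot 0 is free → place at 0.
314 hashes to 2; slot 2 is free → place at 2.
416 hashes to 0; 0 taken → place at 1.
696 hashes to 7; slot 7 is free → place at 7.
33 hashes to 7; 7 taken → place at 8.
306 hashes to 7; 7,8 taken → place at 9.
Table: [793, 416, 314, ., ., ., ., 696, 33, 306, ., ., .]
Lookup 267: h=7, probe 7,8,9,10 → slot 10 empty, not found.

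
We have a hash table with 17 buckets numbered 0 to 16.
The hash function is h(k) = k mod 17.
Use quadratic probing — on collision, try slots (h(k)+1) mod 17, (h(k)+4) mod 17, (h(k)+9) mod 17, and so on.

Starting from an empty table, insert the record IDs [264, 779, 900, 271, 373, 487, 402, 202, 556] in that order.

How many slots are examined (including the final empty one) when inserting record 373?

264: h=9 => slot 9
779: h=14 => slot 14
900: h=16 => slot 16
271: h=16, probe 16,0 => slot 0
373: h=16, probe 16,0,3 => slot 3
487: h=11 => slot 11
402: h=11, probe 11,12 => slot 12
202: h=15 => slot 15
556: h=12, probe 12,13 => slot 13
Table: [271, -, -, 373, -, -, -, -, -, 264, -, 487, 402, 556, 779, 202, 900]

3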